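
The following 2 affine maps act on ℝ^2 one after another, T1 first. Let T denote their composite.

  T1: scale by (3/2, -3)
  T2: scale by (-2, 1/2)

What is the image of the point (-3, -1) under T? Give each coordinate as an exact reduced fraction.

T1 scale by (3/2, -3): (-3, -1) → (-9/2, 3)
T2 scale by (-2, 1/2): (-9/2, 3) → (9, 3/2)

T(p) = (9, 3/2)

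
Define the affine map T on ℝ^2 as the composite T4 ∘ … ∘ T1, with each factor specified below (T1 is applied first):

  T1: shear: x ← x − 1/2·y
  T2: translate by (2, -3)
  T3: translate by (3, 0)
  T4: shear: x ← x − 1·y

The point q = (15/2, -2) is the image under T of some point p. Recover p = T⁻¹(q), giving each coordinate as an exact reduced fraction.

p = (1, 1)

T1 = [1 -1/2 0; 0 1 0; 0 0 1]
T2·T1 = [1 -1/2 2; 0 1 -3; 0 0 1]
T3·…·T1 = [1 -1/2 5; 0 1 -3; 0 0 1]
T4·…·T1 = [1 -3/2 8; 0 1 -3; 0 0 1]
det M = 1; M⁻¹ = [1 3/2 -7/2; 0 1 3; 0 0 1]
M⁻¹ · (15/2, -2)ᵀ = (1, 1)ᵀ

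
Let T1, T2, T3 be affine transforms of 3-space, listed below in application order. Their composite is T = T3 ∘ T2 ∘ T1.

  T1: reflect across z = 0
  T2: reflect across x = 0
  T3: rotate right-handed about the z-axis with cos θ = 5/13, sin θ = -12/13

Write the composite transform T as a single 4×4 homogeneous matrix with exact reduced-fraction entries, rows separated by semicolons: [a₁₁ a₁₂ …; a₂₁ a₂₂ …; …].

T1 = [1 0 0 0; 0 1 0 0; 0 0 -1 0; 0 0 0 1]
T2·T1 = [-1 0 0 0; 0 1 0 0; 0 0 -1 0; 0 0 0 1]
T3·…·T1 = [-5/13 12/13 0 0; 12/13 5/13 0 0; 0 0 -1 0; 0 0 0 1]

T = [-5/13 12/13 0 0; 12/13 5/13 0 0; 0 0 -1 0; 0 0 0 1]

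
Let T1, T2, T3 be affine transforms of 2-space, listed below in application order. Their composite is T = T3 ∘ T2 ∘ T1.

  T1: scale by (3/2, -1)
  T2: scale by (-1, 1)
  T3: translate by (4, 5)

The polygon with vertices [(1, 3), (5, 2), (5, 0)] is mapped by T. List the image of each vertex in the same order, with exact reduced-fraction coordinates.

image vertices: (5/2, 2), (-7/2, 3), (-7/2, 5)

T1 scale by (3/2, -1): (1, 3) → (3/2, -3); (5, 2) → (15/2, -2); (5, 0) → (15/2, 0)
T2 scale by (-1, 1): (3/2, -3) → (-3/2, -3); (15/2, -2) → (-15/2, -2); (15/2, 0) → (-15/2, 0)
T3 translate by (4, 5): (-3/2, -3) → (5/2, 2); (-15/2, -2) → (-7/2, 3); (-15/2, 0) → (-7/2, 5)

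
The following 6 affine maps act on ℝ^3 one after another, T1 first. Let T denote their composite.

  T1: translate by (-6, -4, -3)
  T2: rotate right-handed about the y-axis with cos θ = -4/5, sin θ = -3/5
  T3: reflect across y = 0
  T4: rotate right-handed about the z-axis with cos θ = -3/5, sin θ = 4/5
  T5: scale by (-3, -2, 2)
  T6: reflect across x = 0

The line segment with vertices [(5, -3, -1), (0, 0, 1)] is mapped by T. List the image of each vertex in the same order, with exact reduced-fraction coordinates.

image vertices: (-564/25, 82/25, 26/5), (-102/5, -24/5, -4)

T1 translate by (-6, -4, -3): (5, -3, -1) → (-1, -7, -4); (0, 0, 1) → (-6, -4, -2)
T2 rotate right-handed about the y-axis with cos θ = -4/5, sin θ = -3/5: (-1, -7, -4) → (16/5, -7, 13/5); (-6, -4, -2) → (6, -4, -2)
T3 reflect across y = 0: (16/5, -7, 13/5) → (16/5, 7, 13/5); (6, -4, -2) → (6, 4, -2)
T4 rotate right-handed about the z-axis with cos θ = -3/5, sin θ = 4/5: (16/5, 7, 13/5) → (-188/25, -41/25, 13/5); (6, 4, -2) → (-34/5, 12/5, -2)
T5 scale by (-3, -2, 2): (-188/25, -41/25, 13/5) → (564/25, 82/25, 26/5); (-34/5, 12/5, -2) → (102/5, -24/5, -4)
T6 reflect across x = 0: (564/25, 82/25, 26/5) → (-564/25, 82/25, 26/5); (102/5, -24/5, -4) → (-102/5, -24/5, -4)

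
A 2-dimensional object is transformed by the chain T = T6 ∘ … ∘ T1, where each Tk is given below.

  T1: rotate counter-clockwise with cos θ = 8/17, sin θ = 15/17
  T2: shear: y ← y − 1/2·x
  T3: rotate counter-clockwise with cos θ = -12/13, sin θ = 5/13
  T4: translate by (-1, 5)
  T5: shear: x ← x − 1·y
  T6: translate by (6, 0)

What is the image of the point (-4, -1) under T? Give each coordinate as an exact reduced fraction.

T(p) = (-15/26, 102/13)

T1 rotate counter-clockwise with cos θ = 8/17, sin θ = 15/17: (-4, -1) → (-1, -4)
T2 shear: y ← y − 1/2·x: (-1, -4) → (-1, -7/2)
T3 rotate counter-clockwise with cos θ = -12/13, sin θ = 5/13: (-1, -7/2) → (59/26, 37/13)
T4 translate by (-1, 5): (59/26, 37/13) → (33/26, 102/13)
T5 shear: x ← x − 1·y: (33/26, 102/13) → (-171/26, 102/13)
T6 translate by (6, 0): (-171/26, 102/13) → (-15/26, 102/13)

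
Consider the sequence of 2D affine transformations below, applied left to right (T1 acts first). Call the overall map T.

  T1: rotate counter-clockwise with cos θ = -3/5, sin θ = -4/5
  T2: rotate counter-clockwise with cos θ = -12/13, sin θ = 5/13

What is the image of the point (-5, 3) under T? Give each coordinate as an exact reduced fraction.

T1 rotate counter-clockwise with cos θ = -3/5, sin θ = -4/5: (-5, 3) → (27/5, 11/5)
T2 rotate counter-clockwise with cos θ = -12/13, sin θ = 5/13: (27/5, 11/5) → (-379/65, 3/65)

T(p) = (-379/65, 3/65)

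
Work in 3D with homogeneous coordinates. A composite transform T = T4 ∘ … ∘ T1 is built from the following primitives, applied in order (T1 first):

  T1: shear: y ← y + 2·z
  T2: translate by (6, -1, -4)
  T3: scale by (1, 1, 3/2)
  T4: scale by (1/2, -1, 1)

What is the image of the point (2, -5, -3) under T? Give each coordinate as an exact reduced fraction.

T1 shear: y ← y + 2·z: (2, -5, -3) → (2, -11, -3)
T2 translate by (6, -1, -4): (2, -11, -3) → (8, -12, -7)
T3 scale by (1, 1, 3/2): (8, -12, -7) → (8, -12, -21/2)
T4 scale by (1/2, -1, 1): (8, -12, -21/2) → (4, 12, -21/2)

T(p) = (4, 12, -21/2)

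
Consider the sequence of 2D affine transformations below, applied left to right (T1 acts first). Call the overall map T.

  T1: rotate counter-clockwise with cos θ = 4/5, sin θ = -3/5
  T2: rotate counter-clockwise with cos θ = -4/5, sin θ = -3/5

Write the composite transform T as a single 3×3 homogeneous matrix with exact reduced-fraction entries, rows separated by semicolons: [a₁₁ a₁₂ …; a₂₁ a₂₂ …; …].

T1 = [4/5 3/5 0; -3/5 4/5 0; 0 0 1]
T2·T1 = [-1 0 0; 0 -1 0; 0 0 1]

T = [-1 0 0; 0 -1 0; 0 0 1]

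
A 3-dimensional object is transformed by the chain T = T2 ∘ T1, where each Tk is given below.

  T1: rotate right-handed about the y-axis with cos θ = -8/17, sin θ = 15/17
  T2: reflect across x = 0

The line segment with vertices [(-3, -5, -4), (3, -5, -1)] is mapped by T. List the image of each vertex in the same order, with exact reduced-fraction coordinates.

image vertices: (36/17, -5, 77/17), (39/17, -5, -37/17)

T1 rotate right-handed about the y-axis with cos θ = -8/17, sin θ = 15/17: (-3, -5, -4) → (-36/17, -5, 77/17); (3, -5, -1) → (-39/17, -5, -37/17)
T2 reflect across x = 0: (-36/17, -5, 77/17) → (36/17, -5, 77/17); (-39/17, -5, -37/17) → (39/17, -5, -37/17)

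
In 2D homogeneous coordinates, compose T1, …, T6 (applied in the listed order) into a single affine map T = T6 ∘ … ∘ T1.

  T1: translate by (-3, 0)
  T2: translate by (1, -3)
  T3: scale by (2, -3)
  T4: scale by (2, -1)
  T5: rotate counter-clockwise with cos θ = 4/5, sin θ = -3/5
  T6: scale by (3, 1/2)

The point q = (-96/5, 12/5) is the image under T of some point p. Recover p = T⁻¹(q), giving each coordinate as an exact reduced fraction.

p = (0, 3)

T1 = [1 0 -3; 0 1 0; 0 0 1]
T2·T1 = [1 0 -2; 0 1 -3; 0 0 1]
T3·…·T1 = [2 0 -4; 0 -3 9; 0 0 1]
T4·…·T1 = [4 0 -8; 0 3 -9; 0 0 1]
T5·…·T1 = [16/5 9/5 -59/5; -12/5 12/5 -12/5; 0 0 1]
T6·…·T1 = [48/5 27/5 -177/5; -6/5 6/5 -6/5; 0 0 1]
det M = 18; M⁻¹ = [1/15 -3/10 2; 1/15 8/15 3; 0 0 1]
M⁻¹ · (-96/5, 12/5)ᵀ = (0, 3)ᵀ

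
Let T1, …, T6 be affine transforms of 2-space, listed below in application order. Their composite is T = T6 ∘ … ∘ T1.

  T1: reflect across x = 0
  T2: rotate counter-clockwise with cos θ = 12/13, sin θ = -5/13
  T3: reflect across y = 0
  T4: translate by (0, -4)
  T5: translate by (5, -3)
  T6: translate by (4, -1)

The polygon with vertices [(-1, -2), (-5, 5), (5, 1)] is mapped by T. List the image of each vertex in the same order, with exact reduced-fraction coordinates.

image vertices: (119/13, -75/13), (202/13, -139/13), (62/13, -141/13)

T1 reflect across x = 0: (-1, -2) → (1, -2); (-5, 5) → (5, 5); (5, 1) → (-5, 1)
T2 rotate counter-clockwise with cos θ = 12/13, sin θ = -5/13: (1, -2) → (2/13, -29/13); (5, 5) → (85/13, 35/13); (-5, 1) → (-55/13, 37/13)
T3 reflect across y = 0: (2/13, -29/13) → (2/13, 29/13); (85/13, 35/13) → (85/13, -35/13); (-55/13, 37/13) → (-55/13, -37/13)
T4 translate by (0, -4): (2/13, 29/13) → (2/13, -23/13); (85/13, -35/13) → (85/13, -87/13); (-55/13, -37/13) → (-55/13, -89/13)
T5 translate by (5, -3): (2/13, -23/13) → (67/13, -62/13); (85/13, -87/13) → (150/13, -126/13); (-55/13, -89/13) → (10/13, -128/13)
T6 translate by (4, -1): (67/13, -62/13) → (119/13, -75/13); (150/13, -126/13) → (202/13, -139/13); (10/13, -128/13) → (62/13, -141/13)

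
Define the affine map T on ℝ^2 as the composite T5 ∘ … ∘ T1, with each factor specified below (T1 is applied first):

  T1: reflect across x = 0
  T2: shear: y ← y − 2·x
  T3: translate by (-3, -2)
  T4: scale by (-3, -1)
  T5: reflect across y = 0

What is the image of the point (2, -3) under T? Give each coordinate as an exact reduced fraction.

T1 reflect across x = 0: (2, -3) → (-2, -3)
T2 shear: y ← y − 2·x: (-2, -3) → (-2, 1)
T3 translate by (-3, -2): (-2, 1) → (-5, -1)
T4 scale by (-3, -1): (-5, -1) → (15, 1)
T5 reflect across y = 0: (15, 1) → (15, -1)

T(p) = (15, -1)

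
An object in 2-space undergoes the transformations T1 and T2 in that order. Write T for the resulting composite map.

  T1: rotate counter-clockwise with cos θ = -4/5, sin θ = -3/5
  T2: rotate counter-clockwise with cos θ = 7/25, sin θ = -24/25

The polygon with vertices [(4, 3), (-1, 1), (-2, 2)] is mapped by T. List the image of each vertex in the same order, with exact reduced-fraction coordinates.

image vertices: (-5, 0), (1/5, -7/5), (2/5, -14/5)

T1 rotate counter-clockwise with cos θ = -4/5, sin θ = -3/5: (4, 3) → (-7/5, -24/5); (-1, 1) → (7/5, -1/5); (-2, 2) → (14/5, -2/5)
T2 rotate counter-clockwise with cos θ = 7/25, sin θ = -24/25: (-7/5, -24/5) → (-5, 0); (7/5, -1/5) → (1/5, -7/5); (14/5, -2/5) → (2/5, -14/5)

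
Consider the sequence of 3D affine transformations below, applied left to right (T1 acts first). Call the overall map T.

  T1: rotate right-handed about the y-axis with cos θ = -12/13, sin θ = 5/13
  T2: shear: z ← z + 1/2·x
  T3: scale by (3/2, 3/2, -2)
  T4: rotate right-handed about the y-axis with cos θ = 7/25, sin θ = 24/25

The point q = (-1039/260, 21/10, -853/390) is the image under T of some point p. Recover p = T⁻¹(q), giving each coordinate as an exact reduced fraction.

T1 = [-12/13 0 5/13 0; 0 1 0 0; -5/13 0 -12/13 0; 0 0 0 1]
T2·T1 = [-12/13 0 5/13 0; 0 1 0 0; -11/13 0 -19/26 0; 0 0 0 1]
T3·…·T1 = [-18/13 0 15/26 0; 0 3/2 0 0; 22/13 0 19/13 0; 0 0 0 1]
T4·…·T1 = [402/325 0 1017/650 0; 0 3/2 0 0; 586/325 0 -47/325 0; 0 0 0 1]
det M = -9/2; M⁻¹ = [47/975 0 339/650 0; 0 2/3 0 0; 586/975 0 -134/325 0; 0 0 0 1]
M⁻¹ · (-1039/260, 21/10, -853/390)ᵀ = (-4/3, 7/5, -3/2)ᵀ

p = (-4/3, 7/5, -3/2)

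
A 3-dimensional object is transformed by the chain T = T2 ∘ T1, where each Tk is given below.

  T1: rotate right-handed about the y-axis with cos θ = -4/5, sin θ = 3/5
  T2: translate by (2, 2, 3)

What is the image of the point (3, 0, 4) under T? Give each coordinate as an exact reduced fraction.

T1 rotate right-handed about the y-axis with cos θ = -4/5, sin θ = 3/5: (3, 0, 4) → (0, 0, -5)
T2 translate by (2, 2, 3): (0, 0, -5) → (2, 2, -2)

T(p) = (2, 2, -2)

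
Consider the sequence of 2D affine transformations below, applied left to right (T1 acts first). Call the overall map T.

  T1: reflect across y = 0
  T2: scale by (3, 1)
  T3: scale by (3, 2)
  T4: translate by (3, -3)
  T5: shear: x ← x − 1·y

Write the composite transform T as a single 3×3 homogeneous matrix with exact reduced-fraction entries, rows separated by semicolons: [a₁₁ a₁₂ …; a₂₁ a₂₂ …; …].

T1 = [1 0 0; 0 -1 0; 0 0 1]
T2·T1 = [3 0 0; 0 -1 0; 0 0 1]
T3·…·T1 = [9 0 0; 0 -2 0; 0 0 1]
T4·…·T1 = [9 0 3; 0 -2 -3; 0 0 1]
T5·…·T1 = [9 2 6; 0 -2 -3; 0 0 1]

T = [9 2 6; 0 -2 -3; 0 0 1]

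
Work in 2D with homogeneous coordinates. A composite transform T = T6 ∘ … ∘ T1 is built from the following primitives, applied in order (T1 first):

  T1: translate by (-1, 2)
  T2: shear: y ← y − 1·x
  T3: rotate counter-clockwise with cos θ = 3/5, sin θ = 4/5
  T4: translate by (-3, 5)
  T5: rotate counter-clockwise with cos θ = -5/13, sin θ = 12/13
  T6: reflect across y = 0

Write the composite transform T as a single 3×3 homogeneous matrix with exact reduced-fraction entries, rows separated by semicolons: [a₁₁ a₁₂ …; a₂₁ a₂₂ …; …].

T = [-47/65 -16/65 -42/13; -79/65 63/65 102/13; 0 0 1]

T1 = [1 0 -1; 0 1 2; 0 0 1]
T2·T1 = [1 0 -1; -1 1 3; 0 0 1]
T3·…·T1 = [7/5 -4/5 -3; 1/5 3/5 1; 0 0 1]
T4·…·T1 = [7/5 -4/5 -6; 1/5 3/5 6; 0 0 1]
T5·…·T1 = [-47/65 -16/65 -42/13; 79/65 -63/65 -102/13; 0 0 1]
T6·…·T1 = [-47/65 -16/65 -42/13; -79/65 63/65 102/13; 0 0 1]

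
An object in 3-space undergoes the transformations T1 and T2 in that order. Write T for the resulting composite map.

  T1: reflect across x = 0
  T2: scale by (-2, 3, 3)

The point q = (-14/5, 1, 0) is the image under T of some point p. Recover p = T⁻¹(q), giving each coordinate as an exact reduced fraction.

p = (-7/5, 1/3, 0)

T1 = [-1 0 0 0; 0 1 0 0; 0 0 1 0; 0 0 0 1]
T2·T1 = [2 0 0 0; 0 3 0 0; 0 0 3 0; 0 0 0 1]
det M = 18; M⁻¹ = [1/2 0 0 0; 0 1/3 0 0; 0 0 1/3 0; 0 0 0 1]
M⁻¹ · (-14/5, 1, 0)ᵀ = (-7/5, 1/3, 0)ᵀ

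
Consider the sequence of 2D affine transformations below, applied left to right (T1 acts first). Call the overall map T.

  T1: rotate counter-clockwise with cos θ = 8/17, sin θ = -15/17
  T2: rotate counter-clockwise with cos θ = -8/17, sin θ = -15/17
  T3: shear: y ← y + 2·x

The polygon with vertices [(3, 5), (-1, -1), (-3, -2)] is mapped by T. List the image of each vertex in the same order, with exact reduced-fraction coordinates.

image vertices: (-3, -11), (1, 3), (3, 8)

T1 rotate counter-clockwise with cos θ = 8/17, sin θ = -15/17: (3, 5) → (99/17, -5/17); (-1, -1) → (-23/17, 7/17); (-3, -2) → (-54/17, 29/17)
T2 rotate counter-clockwise with cos θ = -8/17, sin θ = -15/17: (99/17, -5/17) → (-3, -5); (-23/17, 7/17) → (1, 1); (-54/17, 29/17) → (3, 2)
T3 shear: y ← y + 2·x: (-3, -5) → (-3, -11); (1, 1) → (1, 3); (3, 2) → (3, 8)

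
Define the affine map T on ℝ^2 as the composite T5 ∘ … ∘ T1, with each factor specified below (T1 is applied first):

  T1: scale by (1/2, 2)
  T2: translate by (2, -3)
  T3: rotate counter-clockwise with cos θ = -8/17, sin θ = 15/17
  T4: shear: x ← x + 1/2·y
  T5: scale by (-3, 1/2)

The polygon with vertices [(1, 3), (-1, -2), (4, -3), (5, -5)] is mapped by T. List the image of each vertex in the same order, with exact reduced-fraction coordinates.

T1 scale by (1/2, 2): (1, 3) → (1/2, 6); (-1, -2) → (-1/2, -4); (4, -3) → (2, -6); (5, -5) → (5/2, -10)
T2 translate by (2, -3): (1/2, 6) → (5/2, 3); (-1/2, -4) → (3/2, -7); (2, -6) → (4, -9); (5/2, -10) → (9/2, -13)
T3 rotate counter-clockwise with cos θ = -8/17, sin θ = 15/17: (5/2, 3) → (-65/17, 27/34); (3/2, -7) → (93/17, 157/34); (4, -9) → (103/17, 132/17); (9/2, -13) → (159/17, 343/34)
T4 shear: x ← x + 1/2·y: (-65/17, 27/34) → (-233/68, 27/34); (93/17, 157/34) → (529/68, 157/34); (103/17, 132/17) → (169/17, 132/17); (159/17, 343/34) → (979/68, 343/34)
T5 scale by (-3, 1/2): (-233/68, 27/34) → (699/68, 27/68); (529/68, 157/34) → (-1587/68, 157/68); (169/17, 132/17) → (-507/17, 66/17); (979/68, 343/34) → (-2937/68, 343/68)

image vertices: (699/68, 27/68), (-1587/68, 157/68), (-507/17, 66/17), (-2937/68, 343/68)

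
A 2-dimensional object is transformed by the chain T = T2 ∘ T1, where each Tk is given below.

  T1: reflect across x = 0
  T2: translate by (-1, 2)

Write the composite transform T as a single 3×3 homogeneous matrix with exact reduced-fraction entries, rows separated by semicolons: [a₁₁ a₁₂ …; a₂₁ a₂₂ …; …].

T1 = [-1 0 0; 0 1 0; 0 0 1]
T2·T1 = [-1 0 -1; 0 1 2; 0 0 1]

T = [-1 0 -1; 0 1 2; 0 0 1]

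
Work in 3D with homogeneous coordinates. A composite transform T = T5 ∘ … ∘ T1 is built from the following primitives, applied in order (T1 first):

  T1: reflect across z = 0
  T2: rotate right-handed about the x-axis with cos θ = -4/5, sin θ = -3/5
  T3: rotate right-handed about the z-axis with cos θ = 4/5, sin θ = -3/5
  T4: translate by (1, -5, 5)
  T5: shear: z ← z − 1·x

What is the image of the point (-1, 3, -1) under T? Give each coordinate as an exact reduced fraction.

T1 reflect across z = 0: (-1, 3, -1) → (-1, 3, 1)
T2 rotate right-handed about the x-axis with cos θ = -4/5, sin θ = -3/5: (-1, 3, 1) → (-1, -9/5, -13/5)
T3 rotate right-handed about the z-axis with cos θ = 4/5, sin θ = -3/5: (-1, -9/5, -13/5) → (-47/25, -21/25, -13/5)
T4 translate by (1, -5, 5): (-47/25, -21/25, -13/5) → (-22/25, -146/25, 12/5)
T5 shear: z ← z − 1·x: (-22/25, -146/25, 12/5) → (-22/25, -146/25, 82/25)

T(p) = (-22/25, -146/25, 82/25)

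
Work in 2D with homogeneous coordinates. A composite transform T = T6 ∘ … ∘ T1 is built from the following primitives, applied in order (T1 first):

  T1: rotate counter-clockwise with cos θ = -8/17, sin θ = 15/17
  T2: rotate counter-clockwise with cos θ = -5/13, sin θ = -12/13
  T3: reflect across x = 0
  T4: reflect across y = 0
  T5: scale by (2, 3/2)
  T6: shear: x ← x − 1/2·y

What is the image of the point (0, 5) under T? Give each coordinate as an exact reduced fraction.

T1 rotate counter-clockwise with cos θ = -8/17, sin θ = 15/17: (0, 5) → (-75/17, -40/17)
T2 rotate counter-clockwise with cos θ = -5/13, sin θ = -12/13: (-75/17, -40/17) → (-105/221, 1100/221)
T3 reflect across x = 0: (-105/221, 1100/221) → (105/221, 1100/221)
T4 reflect across y = 0: (105/221, 1100/221) → (105/221, -1100/221)
T5 scale by (2, 3/2): (105/221, -1100/221) → (210/221, -1650/221)
T6 shear: x ← x − 1/2·y: (210/221, -1650/221) → (1035/221, -1650/221)

T(p) = (1035/221, -1650/221)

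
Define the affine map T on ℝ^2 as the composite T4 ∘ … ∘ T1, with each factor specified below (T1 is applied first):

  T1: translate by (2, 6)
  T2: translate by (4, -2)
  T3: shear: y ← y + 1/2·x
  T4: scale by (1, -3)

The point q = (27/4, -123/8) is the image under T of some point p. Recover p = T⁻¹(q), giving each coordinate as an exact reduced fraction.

T1 = [1 0 2; 0 1 6; 0 0 1]
T2·T1 = [1 0 6; 0 1 4; 0 0 1]
T3·…·T1 = [1 0 6; 1/2 1 7; 0 0 1]
T4·…·T1 = [1 0 6; -3/2 -3 -21; 0 0 1]
det M = -3; M⁻¹ = [1 0 -6; -1/2 -1/3 -4; 0 0 1]
M⁻¹ · (27/4, -123/8)ᵀ = (3/4, -9/4)ᵀ

p = (3/4, -9/4)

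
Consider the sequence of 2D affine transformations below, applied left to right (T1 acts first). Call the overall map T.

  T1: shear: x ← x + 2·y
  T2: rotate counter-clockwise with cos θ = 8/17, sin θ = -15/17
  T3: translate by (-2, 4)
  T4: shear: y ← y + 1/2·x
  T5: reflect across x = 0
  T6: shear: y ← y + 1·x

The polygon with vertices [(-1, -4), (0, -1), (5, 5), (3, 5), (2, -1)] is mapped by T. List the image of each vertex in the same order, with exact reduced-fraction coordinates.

image vertices: (166/17, 254/17), (65/17, 245/34), (-161/17, -395/34), (-145/17, -319/34), (49/17, 169/34)

T1 shear: x ← x + 2·y: (-1, -4) → (-9, -4); (0, -1) → (-2, -1); (5, 5) → (15, 5); (3, 5) → (13, 5); (2, -1) → (0, -1)
T2 rotate counter-clockwise with cos θ = 8/17, sin θ = -15/17: (-9, -4) → (-132/17, 103/17); (-2, -1) → (-31/17, 22/17); (15, 5) → (195/17, -185/17); (13, 5) → (179/17, -155/17); (0, -1) → (-15/17, -8/17)
T3 translate by (-2, 4): (-132/17, 103/17) → (-166/17, 171/17); (-31/17, 22/17) → (-65/17, 90/17); (195/17, -185/17) → (161/17, -117/17); (179/17, -155/17) → (145/17, -87/17); (-15/17, -8/17) → (-49/17, 60/17)
T4 shear: y ← y + 1/2·x: (-166/17, 171/17) → (-166/17, 88/17); (-65/17, 90/17) → (-65/17, 115/34); (161/17, -117/17) → (161/17, -73/34); (145/17, -87/17) → (145/17, -29/34); (-49/17, 60/17) → (-49/17, 71/34)
T5 reflect across x = 0: (-166/17, 88/17) → (166/17, 88/17); (-65/17, 115/34) → (65/17, 115/34); (161/17, -73/34) → (-161/17, -73/34); (145/17, -29/34) → (-145/17, -29/34); (-49/17, 71/34) → (49/17, 71/34)
T6 shear: y ← y + 1·x: (166/17, 88/17) → (166/17, 254/17); (65/17, 115/34) → (65/17, 245/34); (-161/17, -73/34) → (-161/17, -395/34); (-145/17, -29/34) → (-145/17, -319/34); (49/17, 71/34) → (49/17, 169/34)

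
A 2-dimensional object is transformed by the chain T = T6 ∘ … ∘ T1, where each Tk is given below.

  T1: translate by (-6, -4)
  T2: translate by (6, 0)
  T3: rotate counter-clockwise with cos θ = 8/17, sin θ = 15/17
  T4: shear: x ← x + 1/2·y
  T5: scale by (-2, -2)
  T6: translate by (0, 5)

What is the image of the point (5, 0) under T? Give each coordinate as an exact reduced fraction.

T1 translate by (-6, -4): (5, 0) → (-1, -4)
T2 translate by (6, 0): (-1, -4) → (5, -4)
T3 rotate counter-clockwise with cos θ = 8/17, sin θ = 15/17: (5, -4) → (100/17, 43/17)
T4 shear: x ← x + 1/2·y: (100/17, 43/17) → (243/34, 43/17)
T5 scale by (-2, -2): (243/34, 43/17) → (-243/17, -86/17)
T6 translate by (0, 5): (-243/17, -86/17) → (-243/17, -1/17)

T(p) = (-243/17, -1/17)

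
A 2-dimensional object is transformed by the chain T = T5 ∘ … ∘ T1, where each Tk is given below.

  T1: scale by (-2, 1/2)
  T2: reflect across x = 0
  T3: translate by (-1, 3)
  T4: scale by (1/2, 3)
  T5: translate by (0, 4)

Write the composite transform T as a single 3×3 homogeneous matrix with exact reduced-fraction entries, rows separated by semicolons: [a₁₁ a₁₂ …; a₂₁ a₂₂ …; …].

T1 = [-2 0 0; 0 1/2 0; 0 0 1]
T2·T1 = [2 0 0; 0 1/2 0; 0 0 1]
T3·…·T1 = [2 0 -1; 0 1/2 3; 0 0 1]
T4·…·T1 = [1 0 -1/2; 0 3/2 9; 0 0 1]
T5·…·T1 = [1 0 -1/2; 0 3/2 13; 0 0 1]

T = [1 0 -1/2; 0 3/2 13; 0 0 1]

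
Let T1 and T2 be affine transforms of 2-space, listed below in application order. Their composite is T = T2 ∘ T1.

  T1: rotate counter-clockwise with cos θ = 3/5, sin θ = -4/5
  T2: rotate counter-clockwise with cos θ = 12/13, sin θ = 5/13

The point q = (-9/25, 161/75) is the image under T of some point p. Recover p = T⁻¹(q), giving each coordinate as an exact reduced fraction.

T1 = [3/5 4/5 0; -4/5 3/5 0; 0 0 1]
T2·T1 = [56/65 33/65 0; -33/65 56/65 0; 0 0 1]
det M = 1; M⁻¹ = [56/65 -33/65 0; 33/65 56/65 0; 0 0 1]
M⁻¹ · (-9/25, 161/75)ᵀ = (-7/5, 5/3)ᵀ

p = (-7/5, 5/3)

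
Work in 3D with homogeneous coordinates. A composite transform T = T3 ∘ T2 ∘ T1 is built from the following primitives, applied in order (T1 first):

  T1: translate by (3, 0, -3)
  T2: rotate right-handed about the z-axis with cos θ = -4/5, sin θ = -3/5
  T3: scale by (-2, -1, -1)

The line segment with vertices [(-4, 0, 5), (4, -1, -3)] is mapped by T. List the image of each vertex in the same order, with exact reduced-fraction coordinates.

T1 translate by (3, 0, -3): (-4, 0, 5) → (-1, 0, 2); (4, -1, -3) → (7, -1, -6)
T2 rotate right-handed about the z-axis with cos θ = -4/5, sin θ = -3/5: (-1, 0, 2) → (4/5, 3/5, 2); (7, -1, -6) → (-31/5, -17/5, -6)
T3 scale by (-2, -1, -1): (4/5, 3/5, 2) → (-8/5, -3/5, -2); (-31/5, -17/5, -6) → (62/5, 17/5, 6)

image vertices: (-8/5, -3/5, -2), (62/5, 17/5, 6)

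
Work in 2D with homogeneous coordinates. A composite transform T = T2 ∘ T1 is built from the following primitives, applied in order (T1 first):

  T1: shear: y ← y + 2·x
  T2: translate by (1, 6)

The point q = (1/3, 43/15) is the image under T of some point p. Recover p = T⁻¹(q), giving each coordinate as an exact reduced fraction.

p = (-2/3, -9/5)

T1 = [1 0 0; 2 1 0; 0 0 1]
T2·T1 = [1 0 1; 2 1 6; 0 0 1]
det M = 1; M⁻¹ = [1 0 -1; -2 1 -4; 0 0 1]
M⁻¹ · (1/3, 43/15)ᵀ = (-2/3, -9/5)ᵀ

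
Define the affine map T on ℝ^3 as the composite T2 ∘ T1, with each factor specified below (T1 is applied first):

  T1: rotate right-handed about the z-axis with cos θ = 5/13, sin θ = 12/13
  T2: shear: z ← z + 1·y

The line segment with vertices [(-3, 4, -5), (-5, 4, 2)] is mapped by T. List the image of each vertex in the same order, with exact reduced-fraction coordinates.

T1 rotate right-handed about the z-axis with cos θ = 5/13, sin θ = 12/13: (-3, 4, -5) → (-63/13, -16/13, -5); (-5, 4, 2) → (-73/13, -40/13, 2)
T2 shear: z ← z + 1·y: (-63/13, -16/13, -5) → (-63/13, -16/13, -81/13); (-73/13, -40/13, 2) → (-73/13, -40/13, -14/13)

image vertices: (-63/13, -16/13, -81/13), (-73/13, -40/13, -14/13)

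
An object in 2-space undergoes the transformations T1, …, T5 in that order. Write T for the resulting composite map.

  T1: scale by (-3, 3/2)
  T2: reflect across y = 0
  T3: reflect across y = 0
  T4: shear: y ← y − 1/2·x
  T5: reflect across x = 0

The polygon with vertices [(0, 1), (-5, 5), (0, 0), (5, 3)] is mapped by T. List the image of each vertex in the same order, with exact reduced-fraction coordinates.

image vertices: (0, 3/2), (-15, 0), (0, 0), (15, 12)

T1 scale by (-3, 3/2): (0, 1) → (0, 3/2); (-5, 5) → (15, 15/2); (0, 0) → (0, 0); (5, 3) → (-15, 9/2)
T2 reflect across y = 0: (0, 3/2) → (0, -3/2); (15, 15/2) → (15, -15/2); (0, 0) → (0, 0); (-15, 9/2) → (-15, -9/2)
T3 reflect across y = 0: (0, -3/2) → (0, 3/2); (15, -15/2) → (15, 15/2); (0, 0) → (0, 0); (-15, -9/2) → (-15, 9/2)
T4 shear: y ← y − 1/2·x: (0, 3/2) → (0, 3/2); (15, 15/2) → (15, 0); (0, 0) → (0, 0); (-15, 9/2) → (-15, 12)
T5 reflect across x = 0: (0, 3/2) → (0, 3/2); (15, 0) → (-15, 0); (0, 0) → (0, 0); (-15, 12) → (15, 12)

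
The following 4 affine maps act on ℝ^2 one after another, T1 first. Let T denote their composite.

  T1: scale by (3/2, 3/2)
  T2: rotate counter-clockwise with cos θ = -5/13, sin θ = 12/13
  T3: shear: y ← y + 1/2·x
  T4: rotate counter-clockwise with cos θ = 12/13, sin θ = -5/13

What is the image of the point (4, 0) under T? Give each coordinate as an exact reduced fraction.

T1 scale by (3/2, 3/2): (4, 0) → (6, 0)
T2 rotate counter-clockwise with cos θ = -5/13, sin θ = 12/13: (6, 0) → (-30/13, 72/13)
T3 shear: y ← y + 1/2·x: (-30/13, 72/13) → (-30/13, 57/13)
T4 rotate counter-clockwise with cos θ = 12/13, sin θ = -5/13: (-30/13, 57/13) → (-75/169, 834/169)

T(p) = (-75/169, 834/169)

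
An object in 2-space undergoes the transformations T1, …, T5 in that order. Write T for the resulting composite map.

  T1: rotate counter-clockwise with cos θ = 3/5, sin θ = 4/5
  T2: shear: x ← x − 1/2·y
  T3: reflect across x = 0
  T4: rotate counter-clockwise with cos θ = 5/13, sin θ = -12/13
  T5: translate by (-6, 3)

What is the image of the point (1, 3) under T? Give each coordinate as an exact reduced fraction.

T1 rotate counter-clockwise with cos θ = 3/5, sin θ = 4/5: (1, 3) → (-9/5, 13/5)
T2 shear: x ← x − 1/2·y: (-9/5, 13/5) → (-31/10, 13/5)
T3 reflect across x = 0: (-31/10, 13/5) → (31/10, 13/5)
T4 rotate counter-clockwise with cos θ = 5/13, sin θ = -12/13: (31/10, 13/5) → (467/130, -121/65)
T5 translate by (-6, 3): (467/130, -121/65) → (-313/130, 74/65)

T(p) = (-313/130, 74/65)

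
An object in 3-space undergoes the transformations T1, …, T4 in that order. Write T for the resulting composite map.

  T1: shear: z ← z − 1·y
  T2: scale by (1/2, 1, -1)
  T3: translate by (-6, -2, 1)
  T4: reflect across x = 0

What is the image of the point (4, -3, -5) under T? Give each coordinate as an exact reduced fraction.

T(p) = (4, -5, 3)

T1 shear: z ← z − 1·y: (4, -3, -5) → (4, -3, -2)
T2 scale by (1/2, 1, -1): (4, -3, -2) → (2, -3, 2)
T3 translate by (-6, -2, 1): (2, -3, 2) → (-4, -5, 3)
T4 reflect across x = 0: (-4, -5, 3) → (4, -5, 3)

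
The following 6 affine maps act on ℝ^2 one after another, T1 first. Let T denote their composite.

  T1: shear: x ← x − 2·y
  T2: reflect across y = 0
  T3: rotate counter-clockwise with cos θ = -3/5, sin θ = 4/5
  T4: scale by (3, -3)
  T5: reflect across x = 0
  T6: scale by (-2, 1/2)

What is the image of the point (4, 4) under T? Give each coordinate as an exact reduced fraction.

T1 shear: x ← x − 2·y: (4, 4) → (-4, 4)
T2 reflect across y = 0: (-4, 4) → (-4, -4)
T3 rotate counter-clockwise with cos θ = -3/5, sin θ = 4/5: (-4, -4) → (28/5, -4/5)
T4 scale by (3, -3): (28/5, -4/5) → (84/5, 12/5)
T5 reflect across x = 0: (84/5, 12/5) → (-84/5, 12/5)
T6 scale by (-2, 1/2): (-84/5, 12/5) → (168/5, 6/5)

T(p) = (168/5, 6/5)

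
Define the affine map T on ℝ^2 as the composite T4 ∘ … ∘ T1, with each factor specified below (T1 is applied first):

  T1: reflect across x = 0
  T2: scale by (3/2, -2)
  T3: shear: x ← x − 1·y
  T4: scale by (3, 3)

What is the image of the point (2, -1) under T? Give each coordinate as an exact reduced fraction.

T(p) = (-15, 6)

T1 reflect across x = 0: (2, -1) → (-2, -1)
T2 scale by (3/2, -2): (-2, -1) → (-3, 2)
T3 shear: x ← x − 1·y: (-3, 2) → (-5, 2)
T4 scale by (3, 3): (-5, 2) → (-15, 6)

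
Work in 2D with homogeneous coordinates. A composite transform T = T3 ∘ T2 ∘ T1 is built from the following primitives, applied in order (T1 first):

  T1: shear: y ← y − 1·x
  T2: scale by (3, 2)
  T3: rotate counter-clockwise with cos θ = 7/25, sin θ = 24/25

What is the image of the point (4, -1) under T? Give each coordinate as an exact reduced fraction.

T1 shear: y ← y − 1·x: (4, -1) → (4, -5)
T2 scale by (3, 2): (4, -5) → (12, -10)
T3 rotate counter-clockwise with cos θ = 7/25, sin θ = 24/25: (12, -10) → (324/25, 218/25)

T(p) = (324/25, 218/25)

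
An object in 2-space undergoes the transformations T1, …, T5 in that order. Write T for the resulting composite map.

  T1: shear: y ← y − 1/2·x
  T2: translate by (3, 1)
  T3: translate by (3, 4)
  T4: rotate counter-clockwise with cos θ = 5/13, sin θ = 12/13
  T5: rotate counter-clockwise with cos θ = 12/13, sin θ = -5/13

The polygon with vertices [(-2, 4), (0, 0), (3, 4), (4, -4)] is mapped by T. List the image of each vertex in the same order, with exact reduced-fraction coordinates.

T1 shear: y ← y − 1/2·x: (-2, 4) → (-2, 5); (0, 0) → (0, 0); (3, 4) → (3, 5/2); (4, -4) → (4, -6)
T2 translate by (3, 1): (-2, 5) → (1, 6); (0, 0) → (3, 1); (3, 5/2) → (6, 7/2); (4, -6) → (7, -5)
T3 translate by (3, 4): (1, 6) → (4, 10); (3, 1) → (6, 5); (6, 7/2) → (9, 15/2); (7, -5) → (10, -1)
T4 rotate counter-clockwise with cos θ = 5/13, sin θ = 12/13: (4, 10) → (-100/13, 98/13); (6, 5) → (-30/13, 97/13); (9, 15/2) → (-45/13, 291/26); (10, -1) → (62/13, 115/13)
T5 rotate counter-clockwise with cos θ = 12/13, sin θ = -5/13: (-100/13, 98/13) → (-710/169, 1676/169); (-30/13, 97/13) → (125/169, 1314/169); (-45/13, 291/26) → (375/338, 1971/169); (62/13, 115/13) → (1319/169, 1070/169)

image vertices: (-710/169, 1676/169), (125/169, 1314/169), (375/338, 1971/169), (1319/169, 1070/169)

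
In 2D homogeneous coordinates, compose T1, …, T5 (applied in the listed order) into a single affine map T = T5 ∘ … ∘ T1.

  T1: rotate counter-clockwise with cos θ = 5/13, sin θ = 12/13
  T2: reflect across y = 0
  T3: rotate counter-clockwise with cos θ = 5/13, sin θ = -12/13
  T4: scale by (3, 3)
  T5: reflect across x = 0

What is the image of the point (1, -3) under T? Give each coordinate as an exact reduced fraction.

T(p) = (-723/169, -1431/169)

T1 rotate counter-clockwise with cos θ = 5/13, sin θ = 12/13: (1, -3) → (41/13, -3/13)
T2 reflect across y = 0: (41/13, -3/13) → (41/13, 3/13)
T3 rotate counter-clockwise with cos θ = 5/13, sin θ = -12/13: (41/13, 3/13) → (241/169, -477/169)
T4 scale by (3, 3): (241/169, -477/169) → (723/169, -1431/169)
T5 reflect across x = 0: (723/169, -1431/169) → (-723/169, -1431/169)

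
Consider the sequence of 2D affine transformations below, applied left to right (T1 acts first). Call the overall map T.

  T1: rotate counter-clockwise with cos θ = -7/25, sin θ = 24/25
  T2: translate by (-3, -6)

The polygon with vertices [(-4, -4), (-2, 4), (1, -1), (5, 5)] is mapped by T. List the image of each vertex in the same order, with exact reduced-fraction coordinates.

T1 rotate counter-clockwise with cos θ = -7/25, sin θ = 24/25: (-4, -4) → (124/25, -68/25); (-2, 4) → (-82/25, -76/25); (1, -1) → (17/25, 31/25); (5, 5) → (-31/5, 17/5)
T2 translate by (-3, -6): (124/25, -68/25) → (49/25, -218/25); (-82/25, -76/25) → (-157/25, -226/25); (17/25, 31/25) → (-58/25, -119/25); (-31/5, 17/5) → (-46/5, -13/5)

image vertices: (49/25, -218/25), (-157/25, -226/25), (-58/25, -119/25), (-46/5, -13/5)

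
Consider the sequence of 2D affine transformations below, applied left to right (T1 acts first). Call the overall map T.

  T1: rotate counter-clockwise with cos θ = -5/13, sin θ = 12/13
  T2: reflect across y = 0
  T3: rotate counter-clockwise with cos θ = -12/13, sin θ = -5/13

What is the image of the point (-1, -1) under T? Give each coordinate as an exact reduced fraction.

T(p) = (-1, -1)

T1 rotate counter-clockwise with cos θ = -5/13, sin θ = 12/13: (-1, -1) → (17/13, -7/13)
T2 reflect across y = 0: (17/13, -7/13) → (17/13, 7/13)
T3 rotate counter-clockwise with cos θ = -12/13, sin θ = -5/13: (17/13, 7/13) → (-1, -1)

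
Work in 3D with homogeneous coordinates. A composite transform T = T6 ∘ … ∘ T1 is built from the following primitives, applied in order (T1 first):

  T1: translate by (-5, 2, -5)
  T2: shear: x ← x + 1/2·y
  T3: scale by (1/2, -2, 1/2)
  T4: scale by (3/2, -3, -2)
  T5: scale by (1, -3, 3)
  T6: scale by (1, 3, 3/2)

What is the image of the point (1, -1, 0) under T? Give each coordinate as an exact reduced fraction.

T(p) = (-21/8, -54, 45/2)

T1 translate by (-5, 2, -5): (1, -1, 0) → (-4, 1, -5)
T2 shear: x ← x + 1/2·y: (-4, 1, -5) → (-7/2, 1, -5)
T3 scale by (1/2, -2, 1/2): (-7/2, 1, -5) → (-7/4, -2, -5/2)
T4 scale by (3/2, -3, -2): (-7/4, -2, -5/2) → (-21/8, 6, 5)
T5 scale by (1, -3, 3): (-21/8, 6, 5) → (-21/8, -18, 15)
T6 scale by (1, 3, 3/2): (-21/8, -18, 15) → (-21/8, -54, 45/2)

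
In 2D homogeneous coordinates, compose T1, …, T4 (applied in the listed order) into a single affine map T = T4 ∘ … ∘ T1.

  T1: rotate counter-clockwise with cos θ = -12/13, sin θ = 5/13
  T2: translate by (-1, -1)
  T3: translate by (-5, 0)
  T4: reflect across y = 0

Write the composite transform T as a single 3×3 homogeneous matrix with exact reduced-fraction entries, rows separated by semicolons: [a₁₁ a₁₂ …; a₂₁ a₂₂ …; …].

T = [-12/13 -5/13 -6; -5/13 12/13 1; 0 0 1]

T1 = [-12/13 -5/13 0; 5/13 -12/13 0; 0 0 1]
T2·T1 = [-12/13 -5/13 -1; 5/13 -12/13 -1; 0 0 1]
T3·…·T1 = [-12/13 -5/13 -6; 5/13 -12/13 -1; 0 0 1]
T4·…·T1 = [-12/13 -5/13 -6; -5/13 12/13 1; 0 0 1]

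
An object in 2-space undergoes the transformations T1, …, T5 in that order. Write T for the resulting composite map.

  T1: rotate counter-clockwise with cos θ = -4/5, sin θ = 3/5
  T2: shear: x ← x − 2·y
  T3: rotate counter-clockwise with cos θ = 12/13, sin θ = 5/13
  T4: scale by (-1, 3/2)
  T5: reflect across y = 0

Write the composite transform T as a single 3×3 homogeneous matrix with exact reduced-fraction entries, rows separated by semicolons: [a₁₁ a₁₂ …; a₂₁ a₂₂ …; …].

T = [27/13 -16/13 0; 21/65 69/130 0; 0 0 1]

T1 = [-4/5 -3/5 0; 3/5 -4/5 0; 0 0 1]
T2·T1 = [-2 1 0; 3/5 -4/5 0; 0 0 1]
T3·…·T1 = [-27/13 16/13 0; -14/65 -23/65 0; 0 0 1]
T4·…·T1 = [27/13 -16/13 0; -21/65 -69/130 0; 0 0 1]
T5·…·T1 = [27/13 -16/13 0; 21/65 69/130 0; 0 0 1]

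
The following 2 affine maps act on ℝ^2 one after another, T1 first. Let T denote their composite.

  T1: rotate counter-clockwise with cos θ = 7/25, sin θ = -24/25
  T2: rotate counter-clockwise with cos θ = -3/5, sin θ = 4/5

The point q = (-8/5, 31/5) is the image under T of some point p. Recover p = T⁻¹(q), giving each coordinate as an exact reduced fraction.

p = (4, 5)

T1 = [7/25 24/25 0; -24/25 7/25 0; 0 0 1]
T2·T1 = [3/5 -4/5 0; 4/5 3/5 0; 0 0 1]
det M = 1; M⁻¹ = [3/5 4/5 0; -4/5 3/5 0; 0 0 1]
M⁻¹ · (-8/5, 31/5)ᵀ = (4, 5)ᵀ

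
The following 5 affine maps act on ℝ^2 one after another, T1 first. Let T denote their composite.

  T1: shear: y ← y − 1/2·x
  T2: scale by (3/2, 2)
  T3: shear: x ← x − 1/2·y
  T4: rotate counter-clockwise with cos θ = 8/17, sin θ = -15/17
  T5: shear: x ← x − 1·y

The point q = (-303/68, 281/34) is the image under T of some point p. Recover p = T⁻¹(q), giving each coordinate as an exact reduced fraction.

p = (-5/4, 3)

T1 = [1 0 0; -1/2 1 0; 0 0 1]
T2·T1 = [3/2 0 0; -1 2 0; 0 0 1]
T3·…·T1 = [2 -1 0; -1 2 0; 0 0 1]
T4·…·T1 = [1/17 22/17 0; -38/17 31/17 0; 0 0 1]
T5·…·T1 = [39/17 -9/17 0; -38/17 31/17 0; 0 0 1]
det M = 3; M⁻¹ = [31/51 3/17 0; 38/51 13/17 0; 0 0 1]
M⁻¹ · (-303/68, 281/34)ᵀ = (-5/4, 3)ᵀ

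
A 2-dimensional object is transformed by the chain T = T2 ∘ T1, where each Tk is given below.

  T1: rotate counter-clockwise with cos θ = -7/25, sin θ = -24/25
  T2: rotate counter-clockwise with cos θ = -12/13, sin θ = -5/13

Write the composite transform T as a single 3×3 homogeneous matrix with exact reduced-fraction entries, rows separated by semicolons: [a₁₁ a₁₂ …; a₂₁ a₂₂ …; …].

T = [-36/325 -323/325 0; 323/325 -36/325 0; 0 0 1]

T1 = [-7/25 24/25 0; -24/25 -7/25 0; 0 0 1]
T2·T1 = [-36/325 -323/325 0; 323/325 -36/325 0; 0 0 1]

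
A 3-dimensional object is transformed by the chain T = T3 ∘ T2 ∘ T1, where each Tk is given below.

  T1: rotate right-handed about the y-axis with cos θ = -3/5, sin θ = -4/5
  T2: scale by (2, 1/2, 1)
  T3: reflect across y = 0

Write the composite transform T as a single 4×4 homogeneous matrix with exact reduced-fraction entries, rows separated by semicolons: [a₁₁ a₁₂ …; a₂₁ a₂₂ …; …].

T1 = [-3/5 0 -4/5 0; 0 1 0 0; 4/5 0 -3/5 0; 0 0 0 1]
T2·T1 = [-6/5 0 -8/5 0; 0 1/2 0 0; 4/5 0 -3/5 0; 0 0 0 1]
T3·…·T1 = [-6/5 0 -8/5 0; 0 -1/2 0 0; 4/5 0 -3/5 0; 0 0 0 1]

T = [-6/5 0 -8/5 0; 0 -1/2 0 0; 4/5 0 -3/5 0; 0 0 0 1]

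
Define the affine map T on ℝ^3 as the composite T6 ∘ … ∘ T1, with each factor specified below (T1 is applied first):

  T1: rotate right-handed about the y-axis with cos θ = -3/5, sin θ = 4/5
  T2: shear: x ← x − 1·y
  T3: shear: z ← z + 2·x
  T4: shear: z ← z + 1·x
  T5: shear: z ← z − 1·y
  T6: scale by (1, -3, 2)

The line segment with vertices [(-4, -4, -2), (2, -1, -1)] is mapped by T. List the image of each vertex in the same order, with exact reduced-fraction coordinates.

image vertices: (24/5, 12, 228/5), (-1, 3, -6)

T1 rotate right-handed about the y-axis with cos θ = -3/5, sin θ = 4/5: (-4, -4, -2) → (4/5, -4, 22/5); (2, -1, -1) → (-2, -1, -1)
T2 shear: x ← x − 1·y: (4/5, -4, 22/5) → (24/5, -4, 22/5); (-2, -1, -1) → (-1, -1, -1)
T3 shear: z ← z + 2·x: (24/5, -4, 22/5) → (24/5, -4, 14); (-1, -1, -1) → (-1, -1, -3)
T4 shear: z ← z + 1·x: (24/5, -4, 14) → (24/5, -4, 94/5); (-1, -1, -3) → (-1, -1, -4)
T5 shear: z ← z − 1·y: (24/5, -4, 94/5) → (24/5, -4, 114/5); (-1, -1, -4) → (-1, -1, -3)
T6 scale by (1, -3, 2): (24/5, -4, 114/5) → (24/5, 12, 228/5); (-1, -1, -3) → (-1, 3, -6)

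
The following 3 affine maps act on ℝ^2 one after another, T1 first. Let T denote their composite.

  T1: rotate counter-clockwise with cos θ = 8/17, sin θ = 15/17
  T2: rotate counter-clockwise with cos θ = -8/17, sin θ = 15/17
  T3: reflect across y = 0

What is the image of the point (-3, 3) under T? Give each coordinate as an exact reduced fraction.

T1 rotate counter-clockwise with cos θ = 8/17, sin θ = 15/17: (-3, 3) → (-69/17, -21/17)
T2 rotate counter-clockwise with cos θ = -8/17, sin θ = 15/17: (-69/17, -21/17) → (3, -3)
T3 reflect across y = 0: (3, -3) → (3, 3)

T(p) = (3, 3)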